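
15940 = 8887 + 7053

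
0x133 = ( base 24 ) CJ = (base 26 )BL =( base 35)8R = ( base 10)307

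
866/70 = 433/35 = 12.37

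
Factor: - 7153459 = - 29^1*97^1*2543^1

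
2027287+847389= 2874676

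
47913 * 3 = 143739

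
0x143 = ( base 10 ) 323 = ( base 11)274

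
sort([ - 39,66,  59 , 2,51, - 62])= [ - 62 , - 39, 2,51,59, 66 ]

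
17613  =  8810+8803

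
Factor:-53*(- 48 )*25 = 63600 = 2^4*3^1 * 5^2*53^1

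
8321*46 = 382766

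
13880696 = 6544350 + 7336346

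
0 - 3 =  - 3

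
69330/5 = 13866 =13866.00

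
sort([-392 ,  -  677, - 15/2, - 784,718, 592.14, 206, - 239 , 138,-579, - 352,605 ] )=[  -  784, - 677,-579,-392,-352, - 239,-15/2, 138,206, 592.14, 605,718] 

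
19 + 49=68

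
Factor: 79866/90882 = 29/33 = 3^ (  -  1 )*11^( - 1 ) * 29^1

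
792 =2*396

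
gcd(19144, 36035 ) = 1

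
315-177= 138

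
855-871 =-16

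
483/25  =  483/25 =19.32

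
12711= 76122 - 63411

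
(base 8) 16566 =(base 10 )7542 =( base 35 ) 65h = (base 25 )c1h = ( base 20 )IH2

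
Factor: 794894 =2^1*53^1*7499^1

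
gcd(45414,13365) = 27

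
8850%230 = 110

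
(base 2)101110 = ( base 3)1201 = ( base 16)2E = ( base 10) 46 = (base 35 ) 1B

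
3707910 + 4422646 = 8130556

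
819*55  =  45045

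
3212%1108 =996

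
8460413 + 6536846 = 14997259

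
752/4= 188 = 188.00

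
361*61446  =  22182006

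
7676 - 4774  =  2902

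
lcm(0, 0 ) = 0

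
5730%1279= 614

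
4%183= 4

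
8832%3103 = 2626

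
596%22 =2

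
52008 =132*394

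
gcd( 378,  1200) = 6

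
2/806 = 1/403 = 0.00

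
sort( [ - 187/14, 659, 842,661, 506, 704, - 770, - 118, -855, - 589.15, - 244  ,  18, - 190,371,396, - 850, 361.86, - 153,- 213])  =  [ -855, - 850, - 770, - 589.15,-244, - 213, - 190, - 153, - 118, - 187/14,18,361.86,371,396,  506, 659,661,704, 842] 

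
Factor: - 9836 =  - 2^2 * 2459^1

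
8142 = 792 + 7350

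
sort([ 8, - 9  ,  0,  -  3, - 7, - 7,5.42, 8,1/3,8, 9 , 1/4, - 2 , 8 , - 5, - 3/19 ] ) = [ - 9,-7, - 7, - 5,- 3, - 2, - 3/19, 0, 1/4,1/3,5.42,  8,8, 8, 8,9]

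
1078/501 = 2 + 76/501 =2.15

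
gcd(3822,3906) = 42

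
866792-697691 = 169101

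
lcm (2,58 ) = 58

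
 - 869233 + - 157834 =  - 1027067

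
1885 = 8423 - 6538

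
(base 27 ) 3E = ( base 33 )2T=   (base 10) 95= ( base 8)137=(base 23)43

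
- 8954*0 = 0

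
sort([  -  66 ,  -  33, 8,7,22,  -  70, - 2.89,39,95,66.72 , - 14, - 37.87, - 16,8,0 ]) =[ - 70 ,- 66, - 37.87, -33, -16,-14, - 2.89 , 0,7,8,8,22, 39,66.72,95]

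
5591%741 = 404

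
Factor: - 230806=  - 2^1 * 37^1*3119^1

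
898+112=1010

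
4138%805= 113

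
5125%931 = 470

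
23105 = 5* 4621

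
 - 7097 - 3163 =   -  10260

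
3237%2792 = 445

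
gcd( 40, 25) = 5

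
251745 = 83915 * 3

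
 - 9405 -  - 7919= - 1486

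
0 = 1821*0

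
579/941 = 579/941 = 0.62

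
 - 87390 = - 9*9710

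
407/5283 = 407/5283  =  0.08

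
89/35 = 89/35 = 2.54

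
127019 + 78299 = 205318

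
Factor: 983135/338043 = 3^( - 1)*5^1*23^1*83^1*103^1 * 281^( - 1)*401^( - 1)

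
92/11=92/11=8.36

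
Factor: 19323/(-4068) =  - 19/4 = -2^ (  -  2) * 19^1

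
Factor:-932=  - 2^2*233^1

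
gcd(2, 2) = 2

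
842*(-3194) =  - 2689348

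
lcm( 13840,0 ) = 0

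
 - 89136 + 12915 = - 76221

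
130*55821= 7256730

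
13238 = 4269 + 8969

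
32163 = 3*10721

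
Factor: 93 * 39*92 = 333684 = 2^2 * 3^2*13^1*23^1* 31^1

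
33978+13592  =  47570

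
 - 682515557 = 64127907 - 746643464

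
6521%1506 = 497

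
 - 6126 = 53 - 6179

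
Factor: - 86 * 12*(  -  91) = 93912 = 2^3*3^1*7^1*13^1 * 43^1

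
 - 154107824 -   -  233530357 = 79422533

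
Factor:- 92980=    - 2^2*5^1*4649^1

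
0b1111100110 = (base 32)v6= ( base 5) 12443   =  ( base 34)tc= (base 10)998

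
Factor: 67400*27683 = 2^3*5^2*19^1*31^1*47^1 * 337^1=1865834200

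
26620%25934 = 686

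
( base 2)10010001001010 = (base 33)8HH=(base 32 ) 92a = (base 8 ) 22112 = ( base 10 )9290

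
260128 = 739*352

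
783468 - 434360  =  349108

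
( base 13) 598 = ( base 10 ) 970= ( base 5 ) 12340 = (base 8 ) 1712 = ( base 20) 28a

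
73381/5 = 14676+ 1/5 =14676.20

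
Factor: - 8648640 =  - 2^6*3^3 * 5^1*7^1*11^1*13^1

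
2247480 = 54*41620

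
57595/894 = 64 + 379/894 = 64.42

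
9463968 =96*98583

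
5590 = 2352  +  3238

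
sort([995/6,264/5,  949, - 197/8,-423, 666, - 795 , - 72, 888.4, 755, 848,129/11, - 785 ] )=[ - 795, - 785,-423, - 72, - 197/8, 129/11, 264/5, 995/6,  666, 755,848,  888.4,949]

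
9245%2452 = 1889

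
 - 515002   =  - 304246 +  - 210756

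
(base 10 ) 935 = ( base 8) 1647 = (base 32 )T7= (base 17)340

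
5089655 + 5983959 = 11073614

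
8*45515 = 364120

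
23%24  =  23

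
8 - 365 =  - 357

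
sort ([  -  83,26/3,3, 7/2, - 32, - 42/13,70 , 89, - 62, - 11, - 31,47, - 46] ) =[ - 83, - 62 , - 46,-32,-31, - 11,-42/13,  3, 7/2,26/3, 47,70,89]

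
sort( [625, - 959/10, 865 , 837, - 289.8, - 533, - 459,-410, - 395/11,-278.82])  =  [ - 533, -459,-410, - 289.8, - 278.82, - 959/10, - 395/11,625,837, 865] 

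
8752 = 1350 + 7402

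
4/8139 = 4/8139 = 0.00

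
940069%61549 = 16834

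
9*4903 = 44127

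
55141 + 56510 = 111651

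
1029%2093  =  1029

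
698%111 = 32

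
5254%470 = 84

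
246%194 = 52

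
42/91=6/13= 0.46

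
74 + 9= 83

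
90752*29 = 2631808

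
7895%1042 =601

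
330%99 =33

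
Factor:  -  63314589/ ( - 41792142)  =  21104863/13930714 =2^(-1 )*7^(  -  1 )  *  13^1 *995051^(-1)*1623451^1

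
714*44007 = 31420998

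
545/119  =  545/119 = 4.58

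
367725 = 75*4903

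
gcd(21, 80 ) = 1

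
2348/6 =391+1/3 = 391.33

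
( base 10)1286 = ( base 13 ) 77C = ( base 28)1hq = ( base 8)2406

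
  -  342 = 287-629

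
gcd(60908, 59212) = 4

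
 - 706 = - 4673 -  - 3967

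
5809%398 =237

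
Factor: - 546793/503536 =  - 2^ (-4)*11^(-1)*13^1*2861^(  -  1 )*42061^1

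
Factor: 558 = 2^1* 3^2 * 31^1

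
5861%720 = 101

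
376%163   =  50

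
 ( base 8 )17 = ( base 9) 16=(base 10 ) 15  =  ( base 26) F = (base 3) 120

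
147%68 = 11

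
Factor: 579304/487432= 191^(-1 )*227^1 = 227/191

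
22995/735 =219/7 = 31.29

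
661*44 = 29084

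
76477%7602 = 457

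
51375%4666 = 49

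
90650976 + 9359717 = 100010693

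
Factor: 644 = 2^2*7^1 * 23^1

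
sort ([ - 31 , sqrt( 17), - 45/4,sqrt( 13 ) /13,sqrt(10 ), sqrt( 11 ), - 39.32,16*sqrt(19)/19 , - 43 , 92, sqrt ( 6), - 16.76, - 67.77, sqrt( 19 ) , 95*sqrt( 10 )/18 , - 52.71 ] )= [ - 67.77, - 52.71,  -  43, - 39.32, - 31, - 16.76, - 45/4,  sqrt (13 )/13 , sqrt(6), sqrt ( 10) , sqrt(  11 ),16*sqrt( 19)/19 , sqrt( 17),sqrt(19 ) , 95*sqrt( 10 )/18 , 92 ]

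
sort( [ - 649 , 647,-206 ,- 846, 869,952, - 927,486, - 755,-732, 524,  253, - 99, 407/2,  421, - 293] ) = [-927,-846,-755,-732, - 649,-293,-206, - 99,407/2 , 253, 421 , 486, 524,647, 869, 952] 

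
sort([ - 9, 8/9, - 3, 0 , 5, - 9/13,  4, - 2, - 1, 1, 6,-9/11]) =[ - 9,  -  3 , - 2, - 1,- 9/11, - 9/13, 0,8/9, 1,  4, 5,6 ] 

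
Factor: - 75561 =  - 3^1 * 89^1 * 283^1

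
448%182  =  84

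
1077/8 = 1077/8=134.62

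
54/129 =18/43  =  0.42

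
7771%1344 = 1051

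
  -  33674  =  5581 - 39255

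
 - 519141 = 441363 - 960504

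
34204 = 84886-50682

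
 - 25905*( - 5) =129525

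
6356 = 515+5841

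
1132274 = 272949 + 859325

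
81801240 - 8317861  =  73483379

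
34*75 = 2550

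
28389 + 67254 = 95643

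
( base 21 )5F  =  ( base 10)120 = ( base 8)170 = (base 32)3o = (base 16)78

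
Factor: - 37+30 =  - 7^1 = - 7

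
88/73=88/73= 1.21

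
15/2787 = 5/929=0.01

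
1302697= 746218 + 556479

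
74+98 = 172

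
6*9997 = 59982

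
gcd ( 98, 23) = 1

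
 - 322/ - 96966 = 161/48483 = 0.00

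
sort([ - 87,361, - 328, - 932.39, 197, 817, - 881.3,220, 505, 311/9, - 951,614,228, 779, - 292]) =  [ -951, - 932.39, - 881.3,-328, - 292,-87,311/9,197, 220, 228, 361,505, 614, 779, 817 ]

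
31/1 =31= 31.00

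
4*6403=25612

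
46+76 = 122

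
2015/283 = 7  +  34/283= 7.12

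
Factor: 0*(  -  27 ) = 0^1 = 0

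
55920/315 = 177 + 11/21 = 177.52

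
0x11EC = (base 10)4588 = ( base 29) 5D6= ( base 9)6257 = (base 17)FEF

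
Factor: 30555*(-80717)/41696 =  - 2^(-5 )*3^2*5^1 *7^2*13^1*97^1*887^1*1303^( - 1)  =  - 2466307935/41696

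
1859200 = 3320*560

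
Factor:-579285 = -3^3*5^1*7^1*  613^1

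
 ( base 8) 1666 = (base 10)950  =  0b1110110110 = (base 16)3b6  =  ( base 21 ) 235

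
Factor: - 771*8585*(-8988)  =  2^2* 3^2*5^1*7^1*17^1*101^1*107^1*257^1=59491886580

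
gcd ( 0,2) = 2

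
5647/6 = 941 +1/6 =941.17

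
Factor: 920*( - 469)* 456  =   - 2^6*3^1*5^1*7^1*19^1*23^1*67^1 = - 196754880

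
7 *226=1582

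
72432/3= 24144 = 24144.00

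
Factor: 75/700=3/28 = 2^( - 2 )*3^1 * 7^( - 1 )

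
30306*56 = 1697136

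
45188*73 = 3298724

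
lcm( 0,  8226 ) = 0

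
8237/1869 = 4 + 761/1869 = 4.41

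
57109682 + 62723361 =119833043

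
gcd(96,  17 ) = 1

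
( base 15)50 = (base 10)75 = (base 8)113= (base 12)63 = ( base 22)39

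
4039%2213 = 1826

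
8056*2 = 16112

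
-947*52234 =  - 49465598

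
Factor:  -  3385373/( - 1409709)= 3^( - 1 )*7^(- 1) * 29^1*107^1*1091^1 *67129^( - 1)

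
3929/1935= 3929/1935 = 2.03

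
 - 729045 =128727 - 857772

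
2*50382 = 100764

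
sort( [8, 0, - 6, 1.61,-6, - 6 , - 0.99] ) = [ - 6, - 6, - 6, - 0.99 , 0, 1.61,8 ]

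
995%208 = 163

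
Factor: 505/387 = 3^( - 2) * 5^1*43^( - 1 )*101^1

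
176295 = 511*345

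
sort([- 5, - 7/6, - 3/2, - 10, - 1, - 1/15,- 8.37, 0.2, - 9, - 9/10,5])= [ - 10,-9, -8.37, - 5,  -  3/2, - 7/6,-1,  -  9/10,-1/15, 0.2, 5 ] 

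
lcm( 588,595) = 49980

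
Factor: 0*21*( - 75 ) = 0^1=0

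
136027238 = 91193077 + 44834161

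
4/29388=1/7347=0.00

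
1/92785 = 1/92785 = 0.00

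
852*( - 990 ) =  -843480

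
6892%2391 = 2110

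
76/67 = 76/67 = 1.13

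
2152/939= 2152/939 = 2.29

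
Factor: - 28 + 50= 2^1*11^1 =22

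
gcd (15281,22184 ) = 59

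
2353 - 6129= - 3776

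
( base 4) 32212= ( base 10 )934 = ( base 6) 4154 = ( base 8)1646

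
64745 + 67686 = 132431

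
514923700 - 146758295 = 368165405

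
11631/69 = 168+ 13/23 = 168.57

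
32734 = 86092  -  53358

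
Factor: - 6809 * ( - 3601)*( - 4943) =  - 121198450087 = -11^1*13^1 *277^1*619^1*4943^1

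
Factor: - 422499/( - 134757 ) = 3^( - 2)*11^1 * 23^( -1 )*59^1=649/207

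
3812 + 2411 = 6223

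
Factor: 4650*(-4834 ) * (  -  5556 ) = 124888323600= 2^4*3^2*5^2 * 31^1*463^1*2417^1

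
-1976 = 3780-5756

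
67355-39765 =27590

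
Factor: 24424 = 2^3*43^1*71^1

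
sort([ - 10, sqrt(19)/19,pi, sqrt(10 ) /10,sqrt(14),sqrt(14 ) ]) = [- 10,sqrt(19) /19,sqrt(10)/10, pi,sqrt(14), sqrt( 14)]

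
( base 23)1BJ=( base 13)498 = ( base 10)801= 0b1100100001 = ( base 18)289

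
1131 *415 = 469365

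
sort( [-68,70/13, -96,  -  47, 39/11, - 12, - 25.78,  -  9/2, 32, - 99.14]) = [ - 99.14 , - 96, - 68,-47, - 25.78, - 12, - 9/2, 39/11,70/13, 32]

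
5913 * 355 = 2099115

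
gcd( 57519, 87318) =693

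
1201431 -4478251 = -3276820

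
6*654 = 3924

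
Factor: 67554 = 2^1*3^5*139^1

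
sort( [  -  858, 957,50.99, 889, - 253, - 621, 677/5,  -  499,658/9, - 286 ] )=[ - 858,-621, - 499,-286, - 253,50.99, 658/9,677/5, 889, 957]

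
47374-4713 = 42661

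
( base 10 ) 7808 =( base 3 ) 101201012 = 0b1111010000000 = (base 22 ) G2K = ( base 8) 17200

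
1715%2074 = 1715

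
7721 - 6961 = 760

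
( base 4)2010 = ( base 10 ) 132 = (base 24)5c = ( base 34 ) 3u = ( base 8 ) 204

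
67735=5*13547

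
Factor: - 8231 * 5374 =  - 2^1*2687^1 * 8231^1 = - 44233394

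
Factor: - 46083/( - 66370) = 2^(-1 )*3^1 * 5^ ( - 1 ) * 6637^(-1 )*15361^1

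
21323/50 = 426 + 23/50 = 426.46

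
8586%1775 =1486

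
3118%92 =82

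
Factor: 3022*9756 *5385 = 158763973320 = 2^3*3^3 * 5^1*271^1 *359^1*1511^1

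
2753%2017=736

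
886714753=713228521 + 173486232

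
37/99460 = 37/99460  =  0.00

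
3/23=3/23 = 0.13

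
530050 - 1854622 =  - 1324572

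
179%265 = 179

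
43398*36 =1562328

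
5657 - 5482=175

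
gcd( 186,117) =3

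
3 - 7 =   -  4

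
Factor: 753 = 3^1*251^1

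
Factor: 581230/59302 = 5^1*13^1*17^1*149^ ( - 1 )*199^( - 1 )*263^1 = 290615/29651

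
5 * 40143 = 200715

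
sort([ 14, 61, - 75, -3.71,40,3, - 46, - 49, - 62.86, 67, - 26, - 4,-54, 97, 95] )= [ - 75,  -  62.86, -54,-49 ,-46, - 26,-4, - 3.71, 3,14 , 40,  61 , 67, 95, 97 ]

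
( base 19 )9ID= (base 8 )7024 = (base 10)3604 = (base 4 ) 320110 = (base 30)404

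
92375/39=2368 + 23/39 = 2368.59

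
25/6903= 25/6903 = 0.00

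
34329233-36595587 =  - 2266354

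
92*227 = 20884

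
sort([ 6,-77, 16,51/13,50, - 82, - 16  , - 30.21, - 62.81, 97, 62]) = [ - 82, - 77, - 62.81,  -  30.21, - 16,51/13,6, 16, 50, 62,97 ]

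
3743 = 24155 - 20412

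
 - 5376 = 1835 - 7211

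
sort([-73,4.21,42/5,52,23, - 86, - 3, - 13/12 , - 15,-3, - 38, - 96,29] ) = [  -  96,-86, - 73,-38,- 15,  -  3,-3, - 13/12,4.21,42/5 , 23 , 29, 52] 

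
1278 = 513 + 765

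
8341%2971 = 2399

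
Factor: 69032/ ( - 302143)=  - 2^3 *8629^1*302143^( - 1)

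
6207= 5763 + 444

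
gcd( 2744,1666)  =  98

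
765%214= 123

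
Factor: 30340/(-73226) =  - 2^1*5^1*19^( - 1)*37^1*47^(-1)  =  -370/893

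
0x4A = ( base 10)74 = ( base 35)24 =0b1001010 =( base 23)35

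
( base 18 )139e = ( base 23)D4B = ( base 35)5of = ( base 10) 6980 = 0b1101101000100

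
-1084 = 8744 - 9828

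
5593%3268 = 2325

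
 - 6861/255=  - 2287/85 = - 26.91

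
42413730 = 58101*730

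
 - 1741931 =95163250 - 96905181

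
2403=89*27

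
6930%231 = 0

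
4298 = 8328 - 4030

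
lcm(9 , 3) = 9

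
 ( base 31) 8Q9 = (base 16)2137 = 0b10000100110111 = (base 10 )8503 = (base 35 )6wx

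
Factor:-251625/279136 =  - 2^( - 5 )*3^1*5^3*13^(  -  1 ) = -  375/416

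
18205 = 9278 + 8927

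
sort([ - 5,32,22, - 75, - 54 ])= [ - 75, - 54, - 5,22 , 32]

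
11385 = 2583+8802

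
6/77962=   3/38981 = 0.00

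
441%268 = 173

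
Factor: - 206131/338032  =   -2^ (-4 ) * 19^2*37^( - 1) = -361/592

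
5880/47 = 5880/47 = 125.11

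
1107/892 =1 + 215/892 = 1.24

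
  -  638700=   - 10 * 63870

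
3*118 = 354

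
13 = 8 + 5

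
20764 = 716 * 29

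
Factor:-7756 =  - 2^2 * 7^1*277^1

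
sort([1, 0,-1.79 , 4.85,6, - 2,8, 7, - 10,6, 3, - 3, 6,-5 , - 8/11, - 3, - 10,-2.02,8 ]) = [ - 10,  -  10,-5,-3, - 3 , - 2.02, - 2,-1.79,- 8/11, 0,  1,3,4.85,6, 6,6, 7, 8 , 8]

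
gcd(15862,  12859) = 77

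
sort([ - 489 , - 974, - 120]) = [  -  974, - 489, - 120]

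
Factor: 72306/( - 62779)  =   - 2^1*3^3*13^1*67^ ( - 1)*103^1*937^( - 1 )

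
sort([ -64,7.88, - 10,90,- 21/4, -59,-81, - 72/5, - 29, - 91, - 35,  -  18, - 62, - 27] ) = [ - 91, - 81, - 64,  -  62, - 59, - 35, - 29, - 27, - 18, - 72/5 ,- 10, - 21/4, 7.88,90] 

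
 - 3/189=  - 1  +  62/63 = -0.02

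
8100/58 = 4050/29 = 139.66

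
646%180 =106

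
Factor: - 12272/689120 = -13/730  =  -2^( - 1)*5^(-1) * 13^1 * 73^(-1)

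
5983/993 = 6 + 25/993 = 6.03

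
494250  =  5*98850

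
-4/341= -1 + 337/341 = - 0.01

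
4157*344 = 1430008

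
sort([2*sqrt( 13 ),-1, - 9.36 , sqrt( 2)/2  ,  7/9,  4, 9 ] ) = [-9.36,- 1,sqrt( 2 )/2, 7/9, 4, 2*sqrt ( 13 ), 9] 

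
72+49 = 121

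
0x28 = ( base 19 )22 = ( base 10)40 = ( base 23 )1h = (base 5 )130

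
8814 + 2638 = 11452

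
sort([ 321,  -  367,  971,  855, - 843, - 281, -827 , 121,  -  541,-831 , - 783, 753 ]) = [ - 843, - 831, - 827 ,-783 , - 541 , -367, - 281,  121,321,  753,855, 971]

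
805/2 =402 + 1/2 = 402.50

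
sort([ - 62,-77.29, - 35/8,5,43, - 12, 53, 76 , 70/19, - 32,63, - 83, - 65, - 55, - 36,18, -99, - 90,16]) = [ - 99, - 90, - 83, - 77.29, - 65, - 62, - 55, - 36, - 32, - 12,-35/8, 70/19 , 5 , 16,18, 43,53 , 63,76] 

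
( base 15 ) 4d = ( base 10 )73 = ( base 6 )201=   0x49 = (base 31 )2B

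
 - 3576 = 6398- 9974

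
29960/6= 14980/3 =4993.33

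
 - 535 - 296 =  -831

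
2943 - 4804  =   - 1861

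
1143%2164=1143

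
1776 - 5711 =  - 3935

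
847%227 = 166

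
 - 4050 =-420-3630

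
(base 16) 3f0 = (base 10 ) 1008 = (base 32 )vg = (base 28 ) 180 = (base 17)385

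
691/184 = 3+139/184=   3.76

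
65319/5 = 13063  +  4/5 = 13063.80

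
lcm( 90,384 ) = 5760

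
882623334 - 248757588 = 633865746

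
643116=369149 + 273967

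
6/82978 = 3/41489 =0.00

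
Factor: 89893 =241^1*373^1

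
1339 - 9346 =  - 8007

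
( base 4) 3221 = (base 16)e9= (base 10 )233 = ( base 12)175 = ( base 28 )89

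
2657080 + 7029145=9686225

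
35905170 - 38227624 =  - 2322454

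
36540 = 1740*21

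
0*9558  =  0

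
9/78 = 3/26 = 0.12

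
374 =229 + 145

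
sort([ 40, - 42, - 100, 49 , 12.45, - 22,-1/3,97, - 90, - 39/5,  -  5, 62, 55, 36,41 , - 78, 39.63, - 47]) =[ - 100, - 90, - 78, -47,  -  42, - 22, - 39/5, - 5, - 1/3,12.45,36, 39.63, 40,41,49, 55,62, 97]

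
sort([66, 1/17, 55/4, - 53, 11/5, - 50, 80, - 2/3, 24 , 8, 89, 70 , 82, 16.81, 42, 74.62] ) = [ - 53, - 50,-2/3, 1/17, 11/5, 8, 55/4, 16.81 , 24, 42, 66,70,74.62,80, 82, 89 ]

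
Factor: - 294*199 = -2^1*3^1*7^2*199^1 = - 58506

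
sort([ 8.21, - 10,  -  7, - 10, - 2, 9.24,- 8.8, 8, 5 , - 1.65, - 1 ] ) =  [ - 10,-10, - 8.8,  -  7, - 2, - 1.65, - 1,5 , 8,8.21, 9.24]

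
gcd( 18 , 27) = 9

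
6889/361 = 6889/361 = 19.08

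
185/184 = 1 + 1/184 =1.01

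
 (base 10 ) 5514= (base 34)4q6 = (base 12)3236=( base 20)dfe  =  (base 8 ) 12612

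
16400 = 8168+8232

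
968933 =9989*97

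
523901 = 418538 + 105363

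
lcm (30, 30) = 30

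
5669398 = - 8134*( - 697) 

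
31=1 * 31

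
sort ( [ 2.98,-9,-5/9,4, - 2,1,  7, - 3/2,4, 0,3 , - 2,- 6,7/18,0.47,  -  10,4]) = [ - 10, - 9, - 6, - 2, - 2, - 3/2,-5/9, 0,7/18,  0.47, 1,2.98, 3,4,  4,4, 7]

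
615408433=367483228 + 247925205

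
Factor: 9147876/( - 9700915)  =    -  2^2*3^1*5^( - 1)*7^( - 1 )*29^1 *97^1*271^1*277169^(  -  1 ) 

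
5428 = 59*92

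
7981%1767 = 913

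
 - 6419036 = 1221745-7640781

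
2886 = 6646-3760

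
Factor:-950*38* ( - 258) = 9313800 =2^3*3^1*5^2*19^2*43^1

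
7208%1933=1409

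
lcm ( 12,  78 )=156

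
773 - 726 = 47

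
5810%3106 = 2704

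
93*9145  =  850485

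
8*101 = 808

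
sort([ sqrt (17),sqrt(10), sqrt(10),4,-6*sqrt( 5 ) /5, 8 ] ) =[ - 6* sqrt( 5 )/5,sqrt(10 ), sqrt( 10),  4,sqrt (17), 8]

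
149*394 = 58706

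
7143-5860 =1283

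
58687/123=477 + 16/123 = 477.13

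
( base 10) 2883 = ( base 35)2cd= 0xb43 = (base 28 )3IR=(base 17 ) 9ga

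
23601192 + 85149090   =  108750282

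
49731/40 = 1243 + 11/40= 1243.28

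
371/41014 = 371/41014 =0.01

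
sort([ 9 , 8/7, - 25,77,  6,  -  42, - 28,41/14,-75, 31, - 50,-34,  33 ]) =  [-75,-50, - 42,-34,-28,-25,8/7,41/14,6,9,31,33,77 ]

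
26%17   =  9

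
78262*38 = 2973956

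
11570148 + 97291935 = 108862083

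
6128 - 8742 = -2614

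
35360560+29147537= 64508097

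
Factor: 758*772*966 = 2^4*3^1*7^1*23^1 *193^1*379^1 =565280016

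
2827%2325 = 502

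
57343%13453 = 3531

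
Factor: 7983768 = 2^3 * 3^1 * 13^1 * 25589^1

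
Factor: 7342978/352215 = 2^1*3^ ( - 3)*5^(- 1)*197^1*2609^(  -  1 ) * 18637^1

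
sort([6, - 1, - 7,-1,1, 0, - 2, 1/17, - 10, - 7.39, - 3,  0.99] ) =[ - 10, -7.39,-7, - 3, - 2, - 1, - 1 , 0, 1/17,0.99, 1,  6] 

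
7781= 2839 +4942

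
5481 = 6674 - 1193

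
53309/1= 53309 = 53309.00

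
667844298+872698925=1540543223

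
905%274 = 83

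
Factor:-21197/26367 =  - 41/51 = -3^( - 1)*17^ ( - 1)*41^1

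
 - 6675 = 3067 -9742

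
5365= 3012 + 2353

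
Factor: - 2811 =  - 3^1*937^1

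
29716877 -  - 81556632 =111273509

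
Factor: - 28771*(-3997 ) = 7^1 *571^1*28771^1 = 114997687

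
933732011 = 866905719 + 66826292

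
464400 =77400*6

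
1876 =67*28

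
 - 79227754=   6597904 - 85825658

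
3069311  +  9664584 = 12733895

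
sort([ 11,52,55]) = [ 11, 52,55]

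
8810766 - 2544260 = 6266506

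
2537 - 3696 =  - 1159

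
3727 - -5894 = 9621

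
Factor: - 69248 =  - 2^7*541^1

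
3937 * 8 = 31496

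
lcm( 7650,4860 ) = 413100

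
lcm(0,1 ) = 0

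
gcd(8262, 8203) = 1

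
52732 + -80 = 52652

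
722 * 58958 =42567676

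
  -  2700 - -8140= 5440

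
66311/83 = 66311/83 = 798.93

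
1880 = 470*4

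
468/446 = 234/223=   1.05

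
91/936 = 7/72 = 0.10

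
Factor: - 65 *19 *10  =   - 12350  =  - 2^1*5^2*13^1*19^1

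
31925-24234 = 7691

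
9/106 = 9/106 = 0.08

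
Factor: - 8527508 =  - 2^2*11^1*29^1 *41^1* 163^1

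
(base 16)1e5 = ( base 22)101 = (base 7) 1262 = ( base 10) 485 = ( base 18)18h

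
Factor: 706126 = 2^1*89^1*3967^1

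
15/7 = 15/7  =  2.14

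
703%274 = 155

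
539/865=539/865 = 0.62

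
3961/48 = 82+25/48=82.52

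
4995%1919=1157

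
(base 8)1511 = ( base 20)221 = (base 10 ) 841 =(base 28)121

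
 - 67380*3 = -202140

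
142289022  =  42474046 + 99814976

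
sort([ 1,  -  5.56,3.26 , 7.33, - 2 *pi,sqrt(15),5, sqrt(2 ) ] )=[ - 2*pi,- 5.56,1, sqrt(2), 3.26,sqrt (15),5,7.33]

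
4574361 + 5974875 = 10549236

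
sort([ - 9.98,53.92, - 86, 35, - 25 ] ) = [ - 86,- 25,  -  9.98, 35 , 53.92 ] 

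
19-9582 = -9563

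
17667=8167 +9500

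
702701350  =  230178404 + 472522946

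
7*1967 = 13769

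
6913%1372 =53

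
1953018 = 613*3186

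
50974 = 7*7282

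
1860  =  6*310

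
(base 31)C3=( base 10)375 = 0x177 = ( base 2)101110111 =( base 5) 3000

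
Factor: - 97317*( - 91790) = 8932727430 =2^1*3^2*5^1*11^1*67^1*137^1*983^1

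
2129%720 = 689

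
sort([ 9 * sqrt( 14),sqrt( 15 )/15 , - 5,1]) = [ - 5,sqrt (15 )/15, 1, 9 * sqrt( 14 ) ]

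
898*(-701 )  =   - 629498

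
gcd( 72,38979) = 9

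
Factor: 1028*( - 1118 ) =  - 1149304 = - 2^3*13^1*43^1*257^1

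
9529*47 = 447863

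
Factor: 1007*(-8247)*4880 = -2^4*3^1*5^1 * 19^1*53^1*61^1 *2749^1 = - 40527077520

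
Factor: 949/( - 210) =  -2^(-1 )*3^( - 1 )*5^( - 1 )*7^(-1 ) * 13^1*73^1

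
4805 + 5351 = 10156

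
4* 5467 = 21868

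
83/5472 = 83/5472 = 0.02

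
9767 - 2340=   7427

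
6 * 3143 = 18858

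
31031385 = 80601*385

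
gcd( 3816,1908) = 1908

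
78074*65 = 5074810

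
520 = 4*130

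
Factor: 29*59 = 29^1* 59^1 = 1711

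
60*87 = 5220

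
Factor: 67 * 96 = 6432 = 2^5*3^1 *67^1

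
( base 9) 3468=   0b101000001101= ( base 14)d1b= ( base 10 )2573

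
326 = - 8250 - -8576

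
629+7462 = 8091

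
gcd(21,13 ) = 1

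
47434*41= 1944794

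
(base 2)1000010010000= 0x1090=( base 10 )4240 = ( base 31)4co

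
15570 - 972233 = - 956663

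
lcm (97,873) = 873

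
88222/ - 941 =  - 88222/941 = - 93.75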